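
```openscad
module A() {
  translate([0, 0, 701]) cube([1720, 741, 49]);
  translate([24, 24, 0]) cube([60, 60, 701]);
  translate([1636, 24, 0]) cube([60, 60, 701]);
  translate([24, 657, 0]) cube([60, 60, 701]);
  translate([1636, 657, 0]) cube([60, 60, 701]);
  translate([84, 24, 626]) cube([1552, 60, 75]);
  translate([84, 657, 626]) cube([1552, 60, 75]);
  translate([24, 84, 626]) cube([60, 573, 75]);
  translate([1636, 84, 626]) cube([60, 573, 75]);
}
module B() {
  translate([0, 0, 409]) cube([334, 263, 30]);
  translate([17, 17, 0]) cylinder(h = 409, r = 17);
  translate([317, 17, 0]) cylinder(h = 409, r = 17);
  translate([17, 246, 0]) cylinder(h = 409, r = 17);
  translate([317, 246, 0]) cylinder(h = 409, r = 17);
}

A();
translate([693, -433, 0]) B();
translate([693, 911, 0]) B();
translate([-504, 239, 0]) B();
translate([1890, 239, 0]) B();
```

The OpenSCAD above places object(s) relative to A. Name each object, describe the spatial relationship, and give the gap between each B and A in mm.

Each stool's nearest face is 170 mm from the table's bounding box.

A is a table. B is a stool. Four stools sit around the table at the −y, +y, −x, +x sides. The gap between each stool and the table is 170 mm.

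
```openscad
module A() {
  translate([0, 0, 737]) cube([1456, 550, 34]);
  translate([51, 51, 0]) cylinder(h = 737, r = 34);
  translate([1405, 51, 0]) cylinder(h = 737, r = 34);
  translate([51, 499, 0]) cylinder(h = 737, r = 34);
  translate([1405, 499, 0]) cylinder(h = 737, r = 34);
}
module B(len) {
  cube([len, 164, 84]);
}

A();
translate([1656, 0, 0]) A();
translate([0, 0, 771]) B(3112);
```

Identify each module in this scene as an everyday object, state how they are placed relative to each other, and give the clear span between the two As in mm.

Second table starts at x = 1656; first ends at x = 1456; clear span = 1656 − 1456 = 200 mm.

A is a table. B is a beam. A beam spans the tops of two tables. The clear span between the two tables is 200 mm.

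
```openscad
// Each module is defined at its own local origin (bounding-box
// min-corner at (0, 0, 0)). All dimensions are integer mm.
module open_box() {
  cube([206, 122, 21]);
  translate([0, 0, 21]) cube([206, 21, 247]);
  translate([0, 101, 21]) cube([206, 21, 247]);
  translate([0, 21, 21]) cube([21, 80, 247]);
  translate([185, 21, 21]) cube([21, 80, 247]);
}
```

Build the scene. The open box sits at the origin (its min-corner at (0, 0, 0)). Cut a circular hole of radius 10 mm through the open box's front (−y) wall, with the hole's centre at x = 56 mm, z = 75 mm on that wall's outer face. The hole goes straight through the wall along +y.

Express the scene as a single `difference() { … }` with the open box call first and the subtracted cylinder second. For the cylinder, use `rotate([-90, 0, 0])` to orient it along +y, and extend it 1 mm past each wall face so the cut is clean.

difference() {
  open_box();
  translate([56, -1, 75]) rotate([-90, 0, 0]) cylinder(h = 23, r = 10);
}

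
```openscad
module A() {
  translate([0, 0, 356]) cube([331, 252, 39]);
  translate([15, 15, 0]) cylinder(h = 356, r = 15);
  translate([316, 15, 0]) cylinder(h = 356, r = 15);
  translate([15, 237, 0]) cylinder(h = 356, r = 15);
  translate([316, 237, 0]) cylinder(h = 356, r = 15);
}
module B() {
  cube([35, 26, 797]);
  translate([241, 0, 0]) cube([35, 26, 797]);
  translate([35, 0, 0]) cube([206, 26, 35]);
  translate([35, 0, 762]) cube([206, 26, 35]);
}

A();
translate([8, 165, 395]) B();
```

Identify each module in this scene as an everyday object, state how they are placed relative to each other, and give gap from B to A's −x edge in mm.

A is a stool. B is a picture frame. The picture frame is on top of the stool. The gap from the picture frame to the stool's −x edge is 8 mm.

The picture frame's min-x is at 8; the stool's min-x is 0; gap = 8 mm.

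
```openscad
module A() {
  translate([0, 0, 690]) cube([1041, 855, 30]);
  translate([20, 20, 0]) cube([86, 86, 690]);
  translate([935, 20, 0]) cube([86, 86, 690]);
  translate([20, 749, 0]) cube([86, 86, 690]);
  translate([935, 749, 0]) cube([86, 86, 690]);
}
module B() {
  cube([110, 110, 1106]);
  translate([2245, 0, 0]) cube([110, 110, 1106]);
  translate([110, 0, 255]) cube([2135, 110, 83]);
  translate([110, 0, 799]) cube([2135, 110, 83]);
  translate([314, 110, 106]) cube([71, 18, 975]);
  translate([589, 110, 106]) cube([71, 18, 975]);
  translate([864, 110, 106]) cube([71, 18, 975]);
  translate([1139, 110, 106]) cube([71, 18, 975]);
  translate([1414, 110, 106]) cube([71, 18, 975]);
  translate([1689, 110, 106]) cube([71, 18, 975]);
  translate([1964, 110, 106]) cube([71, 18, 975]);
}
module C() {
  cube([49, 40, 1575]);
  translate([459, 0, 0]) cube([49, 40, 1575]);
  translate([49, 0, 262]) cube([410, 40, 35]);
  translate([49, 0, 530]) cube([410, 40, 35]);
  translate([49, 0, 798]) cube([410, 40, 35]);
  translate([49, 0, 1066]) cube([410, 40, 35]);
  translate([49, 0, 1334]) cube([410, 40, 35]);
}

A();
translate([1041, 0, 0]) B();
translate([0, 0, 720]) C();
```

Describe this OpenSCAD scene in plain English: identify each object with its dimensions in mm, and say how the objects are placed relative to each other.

A is a table: top 1041 mm (x) × 855 mm (y), 30 mm thick, upper face at z = 720 mm, on four 86×86 mm square legs, each inset 20 mm from the nearest pair of top edges, running from z = 0 to the bottom of the top.

B is a fence section. Two 110×110 mm posts, 1106 mm tall, stand on the floor with a clear span of 2135 mm between their inner faces. Two horizontal rails of 110×83 mm section span the gap between the posts with their undersides at z = 255 mm and z = 799 mm, flush with the posts' −y face. 7 pickets, each 71 mm wide, 18 mm thick and 975 mm tall, are fixed to the +y face of the rails with their bottoms at z = 106 mm, evenly spaced across the span with equal gaps (rounded down to the nearest mm) at the −x end and between each pair — any rounding remainder accumulates at the +x end.

C is a wooden ladder with two side rails of 49×40 mm section and 1575 mm height, set 508 mm apart overall. Between them run 5 rectangular rungs (40 mm deep, 35 mm thick), front faces flush with the rails' −y face. The bottom of the first rung is 262 mm above the floor and each subsequent rung is 268 mm higher than the one below.

The fence section is against the table's +x side, with their −y faces flush. The ladder is on top of the table.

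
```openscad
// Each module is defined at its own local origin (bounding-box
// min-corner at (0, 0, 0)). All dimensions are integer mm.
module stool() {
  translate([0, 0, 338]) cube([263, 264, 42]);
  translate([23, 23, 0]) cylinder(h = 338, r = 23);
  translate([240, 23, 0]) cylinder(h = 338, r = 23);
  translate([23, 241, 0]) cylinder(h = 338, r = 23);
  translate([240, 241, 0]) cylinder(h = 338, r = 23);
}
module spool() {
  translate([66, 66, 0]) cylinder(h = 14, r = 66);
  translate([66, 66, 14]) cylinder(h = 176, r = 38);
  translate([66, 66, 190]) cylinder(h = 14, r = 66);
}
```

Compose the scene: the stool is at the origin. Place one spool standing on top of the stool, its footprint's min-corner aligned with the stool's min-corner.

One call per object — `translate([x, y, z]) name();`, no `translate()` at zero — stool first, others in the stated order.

stool();
translate([0, 0, 380]) spool();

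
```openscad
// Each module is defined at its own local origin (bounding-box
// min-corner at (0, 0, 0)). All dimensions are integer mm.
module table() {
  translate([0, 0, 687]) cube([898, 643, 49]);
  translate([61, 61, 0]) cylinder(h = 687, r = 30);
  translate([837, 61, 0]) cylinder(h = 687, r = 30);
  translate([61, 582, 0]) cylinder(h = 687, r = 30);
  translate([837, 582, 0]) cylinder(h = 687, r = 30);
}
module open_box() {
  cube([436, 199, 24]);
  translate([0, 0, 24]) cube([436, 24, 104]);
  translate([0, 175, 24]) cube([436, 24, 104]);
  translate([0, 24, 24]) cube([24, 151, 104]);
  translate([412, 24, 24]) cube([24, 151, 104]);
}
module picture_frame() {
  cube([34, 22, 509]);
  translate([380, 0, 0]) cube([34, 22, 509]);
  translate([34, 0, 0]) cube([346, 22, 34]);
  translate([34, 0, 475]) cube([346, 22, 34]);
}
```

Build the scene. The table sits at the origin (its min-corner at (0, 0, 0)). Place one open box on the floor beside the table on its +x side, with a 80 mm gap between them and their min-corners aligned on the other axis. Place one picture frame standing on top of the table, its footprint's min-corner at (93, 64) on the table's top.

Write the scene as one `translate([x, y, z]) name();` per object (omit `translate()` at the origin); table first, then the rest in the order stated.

table();
translate([978, 0, 0]) open_box();
translate([93, 64, 736]) picture_frame();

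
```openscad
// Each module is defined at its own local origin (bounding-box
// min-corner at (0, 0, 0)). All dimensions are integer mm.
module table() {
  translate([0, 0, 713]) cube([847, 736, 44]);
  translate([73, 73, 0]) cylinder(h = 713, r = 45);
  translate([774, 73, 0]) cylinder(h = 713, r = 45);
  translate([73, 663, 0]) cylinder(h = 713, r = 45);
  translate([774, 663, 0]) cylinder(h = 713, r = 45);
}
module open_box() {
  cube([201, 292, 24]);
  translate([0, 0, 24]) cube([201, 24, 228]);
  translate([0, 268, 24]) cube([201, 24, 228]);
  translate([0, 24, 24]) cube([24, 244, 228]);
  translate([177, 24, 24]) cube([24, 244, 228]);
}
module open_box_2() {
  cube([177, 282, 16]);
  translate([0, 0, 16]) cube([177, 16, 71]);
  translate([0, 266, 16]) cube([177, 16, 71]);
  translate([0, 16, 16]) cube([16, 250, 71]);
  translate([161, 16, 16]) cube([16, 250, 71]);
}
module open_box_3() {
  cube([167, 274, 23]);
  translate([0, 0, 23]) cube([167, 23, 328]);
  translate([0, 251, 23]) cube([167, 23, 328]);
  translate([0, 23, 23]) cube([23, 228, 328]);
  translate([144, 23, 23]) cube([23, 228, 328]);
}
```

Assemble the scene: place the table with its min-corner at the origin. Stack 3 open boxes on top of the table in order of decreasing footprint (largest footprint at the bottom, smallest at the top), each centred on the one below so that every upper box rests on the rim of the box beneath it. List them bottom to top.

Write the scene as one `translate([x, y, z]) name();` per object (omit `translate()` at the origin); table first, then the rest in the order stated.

table();
translate([323, 222, 757]) open_box();
translate([335, 227, 1009]) open_box_2();
translate([340, 231, 1096]) open_box_3();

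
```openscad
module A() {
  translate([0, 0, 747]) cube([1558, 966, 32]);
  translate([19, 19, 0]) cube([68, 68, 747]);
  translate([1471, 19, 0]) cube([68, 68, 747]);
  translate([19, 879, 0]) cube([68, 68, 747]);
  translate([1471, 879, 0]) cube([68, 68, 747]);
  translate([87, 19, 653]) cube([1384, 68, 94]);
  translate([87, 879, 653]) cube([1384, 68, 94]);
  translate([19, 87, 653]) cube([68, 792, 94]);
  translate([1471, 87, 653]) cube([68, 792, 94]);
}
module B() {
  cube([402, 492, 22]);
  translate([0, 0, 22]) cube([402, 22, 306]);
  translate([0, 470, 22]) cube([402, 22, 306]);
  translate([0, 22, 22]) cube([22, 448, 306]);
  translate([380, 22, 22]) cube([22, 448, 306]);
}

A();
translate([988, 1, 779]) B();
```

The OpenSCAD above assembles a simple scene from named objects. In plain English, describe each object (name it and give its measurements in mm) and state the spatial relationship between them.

A is a table: top 1558 mm (x) × 966 mm (y), 32 mm thick, upper face at z = 779 mm, on four 68×68 mm square legs, each inset 19 mm from the nearest pair of top edges, running from z = 0 to the bottom of the top. Four apron rails, 68 mm thick and 94 mm tall, run between adjacent legs with their top edges flush with the underside of the top and their outer faces flush with the legs' outer faces.

B is an open storage box with external size 402×492×328 mm and wall thickness 22 mm (the base is also 22 mm thick). The base covers the whole footprint; the four walls stand on the base, with the y-facing walls full-width and the x-facing walls fitting between their inner faces.

The open box is on top of the table.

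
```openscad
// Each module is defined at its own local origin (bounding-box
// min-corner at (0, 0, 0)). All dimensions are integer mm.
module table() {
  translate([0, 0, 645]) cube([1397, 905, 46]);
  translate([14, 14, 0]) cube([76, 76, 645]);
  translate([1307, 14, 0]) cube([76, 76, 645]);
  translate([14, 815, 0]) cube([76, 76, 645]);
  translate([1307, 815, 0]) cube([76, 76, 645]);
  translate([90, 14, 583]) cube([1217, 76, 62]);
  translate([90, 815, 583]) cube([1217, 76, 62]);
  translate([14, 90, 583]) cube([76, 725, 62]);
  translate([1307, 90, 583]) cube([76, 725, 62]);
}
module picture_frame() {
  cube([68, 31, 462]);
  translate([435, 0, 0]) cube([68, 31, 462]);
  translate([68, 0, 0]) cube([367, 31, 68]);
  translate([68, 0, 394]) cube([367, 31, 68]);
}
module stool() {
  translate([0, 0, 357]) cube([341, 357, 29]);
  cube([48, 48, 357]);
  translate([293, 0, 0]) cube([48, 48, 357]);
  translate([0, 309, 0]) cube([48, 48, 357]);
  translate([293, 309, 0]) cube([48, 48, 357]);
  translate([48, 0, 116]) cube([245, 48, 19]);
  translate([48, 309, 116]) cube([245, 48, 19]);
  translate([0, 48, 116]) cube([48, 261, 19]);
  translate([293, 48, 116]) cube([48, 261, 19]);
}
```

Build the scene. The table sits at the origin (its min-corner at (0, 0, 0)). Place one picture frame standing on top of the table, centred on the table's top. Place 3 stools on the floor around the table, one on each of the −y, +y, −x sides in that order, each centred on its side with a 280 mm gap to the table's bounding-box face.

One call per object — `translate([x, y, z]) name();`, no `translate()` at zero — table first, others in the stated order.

table();
translate([447, 437, 691]) picture_frame();
translate([528, -637, 0]) stool();
translate([528, 1185, 0]) stool();
translate([-621, 274, 0]) stool();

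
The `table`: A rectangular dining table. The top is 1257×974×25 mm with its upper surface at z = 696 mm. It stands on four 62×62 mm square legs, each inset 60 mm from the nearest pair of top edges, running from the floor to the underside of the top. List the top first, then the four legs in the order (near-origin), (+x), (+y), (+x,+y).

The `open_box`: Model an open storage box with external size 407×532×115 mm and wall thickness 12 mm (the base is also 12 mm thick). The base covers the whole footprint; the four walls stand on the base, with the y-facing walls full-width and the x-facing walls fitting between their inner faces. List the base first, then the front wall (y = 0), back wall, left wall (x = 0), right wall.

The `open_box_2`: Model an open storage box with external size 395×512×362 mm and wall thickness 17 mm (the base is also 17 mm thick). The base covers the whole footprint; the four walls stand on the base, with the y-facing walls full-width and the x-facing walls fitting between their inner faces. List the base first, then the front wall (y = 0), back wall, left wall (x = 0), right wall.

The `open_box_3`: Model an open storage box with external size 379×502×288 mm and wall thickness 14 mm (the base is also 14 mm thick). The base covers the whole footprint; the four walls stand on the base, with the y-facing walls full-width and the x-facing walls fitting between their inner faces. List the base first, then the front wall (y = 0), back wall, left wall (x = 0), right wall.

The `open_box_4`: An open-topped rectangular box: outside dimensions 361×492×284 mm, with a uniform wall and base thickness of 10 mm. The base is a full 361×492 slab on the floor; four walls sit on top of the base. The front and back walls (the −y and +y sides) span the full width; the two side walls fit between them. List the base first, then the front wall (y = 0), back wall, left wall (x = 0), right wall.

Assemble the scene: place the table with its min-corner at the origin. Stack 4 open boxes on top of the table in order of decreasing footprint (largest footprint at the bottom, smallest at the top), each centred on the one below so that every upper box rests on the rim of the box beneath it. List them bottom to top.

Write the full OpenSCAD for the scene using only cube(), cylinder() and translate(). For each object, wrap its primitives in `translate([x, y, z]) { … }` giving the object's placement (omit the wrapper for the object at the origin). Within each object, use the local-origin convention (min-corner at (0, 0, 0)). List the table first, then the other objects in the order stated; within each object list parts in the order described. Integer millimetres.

translate([0, 0, 671]) cube([1257, 974, 25]);
translate([60, 60, 0]) cube([62, 62, 671]);
translate([1135, 60, 0]) cube([62, 62, 671]);
translate([60, 852, 0]) cube([62, 62, 671]);
translate([1135, 852, 0]) cube([62, 62, 671]);
translate([425, 221, 696]) {
  cube([407, 532, 12]);
  translate([0, 0, 12]) cube([407, 12, 103]);
  translate([0, 520, 12]) cube([407, 12, 103]);
  translate([0, 12, 12]) cube([12, 508, 103]);
  translate([395, 12, 12]) cube([12, 508, 103]);
}
translate([431, 231, 811]) {
  cube([395, 512, 17]);
  translate([0, 0, 17]) cube([395, 17, 345]);
  translate([0, 495, 17]) cube([395, 17, 345]);
  translate([0, 17, 17]) cube([17, 478, 345]);
  translate([378, 17, 17]) cube([17, 478, 345]);
}
translate([439, 236, 1173]) {
  cube([379, 502, 14]);
  translate([0, 0, 14]) cube([379, 14, 274]);
  translate([0, 488, 14]) cube([379, 14, 274]);
  translate([0, 14, 14]) cube([14, 474, 274]);
  translate([365, 14, 14]) cube([14, 474, 274]);
}
translate([448, 241, 1461]) {
  cube([361, 492, 10]);
  translate([0, 0, 10]) cube([361, 10, 274]);
  translate([0, 482, 10]) cube([361, 10, 274]);
  translate([0, 10, 10]) cube([10, 472, 274]);
  translate([351, 10, 10]) cube([10, 472, 274]);
}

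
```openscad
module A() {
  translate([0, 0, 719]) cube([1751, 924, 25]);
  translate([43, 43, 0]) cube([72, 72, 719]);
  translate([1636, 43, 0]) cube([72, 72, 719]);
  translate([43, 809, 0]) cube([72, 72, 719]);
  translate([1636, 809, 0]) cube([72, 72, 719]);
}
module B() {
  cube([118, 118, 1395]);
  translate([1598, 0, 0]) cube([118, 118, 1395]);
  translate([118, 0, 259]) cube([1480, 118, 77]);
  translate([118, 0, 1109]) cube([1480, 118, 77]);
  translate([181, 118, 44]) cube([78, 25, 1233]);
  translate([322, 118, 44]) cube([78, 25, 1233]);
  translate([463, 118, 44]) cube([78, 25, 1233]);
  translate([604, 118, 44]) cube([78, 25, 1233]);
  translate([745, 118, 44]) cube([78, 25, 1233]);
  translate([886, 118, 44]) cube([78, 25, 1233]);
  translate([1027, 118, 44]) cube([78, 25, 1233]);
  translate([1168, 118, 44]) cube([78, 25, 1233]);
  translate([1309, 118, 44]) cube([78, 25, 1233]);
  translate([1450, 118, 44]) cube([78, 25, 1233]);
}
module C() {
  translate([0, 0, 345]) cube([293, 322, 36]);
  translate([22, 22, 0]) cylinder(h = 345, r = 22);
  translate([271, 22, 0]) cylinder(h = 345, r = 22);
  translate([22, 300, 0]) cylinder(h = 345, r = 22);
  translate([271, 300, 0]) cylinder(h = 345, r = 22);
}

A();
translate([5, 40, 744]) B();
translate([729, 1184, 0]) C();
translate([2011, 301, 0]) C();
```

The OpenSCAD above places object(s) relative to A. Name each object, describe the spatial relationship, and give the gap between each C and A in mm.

A is a table. B is a fence section. C is a stool. The fence section is on top of the table. Two stools sit around the table at the +y, +x sides. The gap between each stool and the table is 260 mm.

Each stool's nearest face is 260 mm from the table's bounding box.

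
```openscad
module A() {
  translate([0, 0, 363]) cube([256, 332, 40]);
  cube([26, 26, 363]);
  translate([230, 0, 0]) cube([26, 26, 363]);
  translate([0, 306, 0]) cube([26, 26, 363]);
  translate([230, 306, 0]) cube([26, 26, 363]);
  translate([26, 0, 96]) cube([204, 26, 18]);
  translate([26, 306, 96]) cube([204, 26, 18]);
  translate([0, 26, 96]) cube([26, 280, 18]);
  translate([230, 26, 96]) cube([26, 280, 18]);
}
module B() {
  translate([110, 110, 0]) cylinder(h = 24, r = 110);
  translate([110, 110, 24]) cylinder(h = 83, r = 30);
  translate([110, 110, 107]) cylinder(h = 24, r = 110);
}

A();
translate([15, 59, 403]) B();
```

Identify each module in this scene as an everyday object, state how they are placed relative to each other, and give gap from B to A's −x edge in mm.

A is a stool. B is a spool. The spool is on top of the stool. The gap from the spool to the stool's −x edge is 15 mm.

The spool's min-x is at 15; the stool's min-x is 0; gap = 15 mm.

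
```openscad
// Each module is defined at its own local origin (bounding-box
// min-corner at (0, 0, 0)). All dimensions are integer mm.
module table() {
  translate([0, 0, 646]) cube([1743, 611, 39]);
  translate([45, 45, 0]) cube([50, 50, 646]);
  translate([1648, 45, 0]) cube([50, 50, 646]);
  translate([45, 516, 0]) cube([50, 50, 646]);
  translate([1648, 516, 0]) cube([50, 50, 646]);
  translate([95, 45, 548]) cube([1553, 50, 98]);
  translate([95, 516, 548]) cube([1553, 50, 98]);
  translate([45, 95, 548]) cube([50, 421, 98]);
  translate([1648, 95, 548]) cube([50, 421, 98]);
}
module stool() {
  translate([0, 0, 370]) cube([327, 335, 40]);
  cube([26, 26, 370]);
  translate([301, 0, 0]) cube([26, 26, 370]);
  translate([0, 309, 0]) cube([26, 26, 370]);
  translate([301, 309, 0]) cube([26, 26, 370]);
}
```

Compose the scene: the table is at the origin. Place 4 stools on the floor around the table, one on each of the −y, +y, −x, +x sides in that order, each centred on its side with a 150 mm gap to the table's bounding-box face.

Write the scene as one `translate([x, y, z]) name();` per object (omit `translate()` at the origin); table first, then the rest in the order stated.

table();
translate([708, -485, 0]) stool();
translate([708, 761, 0]) stool();
translate([-477, 138, 0]) stool();
translate([1893, 138, 0]) stool();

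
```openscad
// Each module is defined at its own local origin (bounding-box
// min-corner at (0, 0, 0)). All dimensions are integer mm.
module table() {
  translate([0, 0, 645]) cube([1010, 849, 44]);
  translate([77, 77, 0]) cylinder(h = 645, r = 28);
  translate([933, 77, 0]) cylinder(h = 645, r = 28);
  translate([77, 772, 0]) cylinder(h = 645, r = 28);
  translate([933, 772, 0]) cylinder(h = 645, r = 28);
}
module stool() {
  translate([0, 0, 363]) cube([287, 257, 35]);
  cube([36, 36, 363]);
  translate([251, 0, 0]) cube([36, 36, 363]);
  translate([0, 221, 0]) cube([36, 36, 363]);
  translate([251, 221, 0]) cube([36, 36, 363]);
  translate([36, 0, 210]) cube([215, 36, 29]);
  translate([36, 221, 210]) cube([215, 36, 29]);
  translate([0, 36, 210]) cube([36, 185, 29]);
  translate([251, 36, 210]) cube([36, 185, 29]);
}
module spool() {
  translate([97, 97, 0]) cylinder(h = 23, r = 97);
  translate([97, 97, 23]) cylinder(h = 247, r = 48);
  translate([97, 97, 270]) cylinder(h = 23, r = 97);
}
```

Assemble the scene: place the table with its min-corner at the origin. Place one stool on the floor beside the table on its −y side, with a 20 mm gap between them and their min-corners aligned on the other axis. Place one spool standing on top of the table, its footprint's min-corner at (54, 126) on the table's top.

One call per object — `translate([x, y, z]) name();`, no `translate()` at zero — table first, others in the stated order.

table();
translate([0, -277, 0]) stool();
translate([54, 126, 689]) spool();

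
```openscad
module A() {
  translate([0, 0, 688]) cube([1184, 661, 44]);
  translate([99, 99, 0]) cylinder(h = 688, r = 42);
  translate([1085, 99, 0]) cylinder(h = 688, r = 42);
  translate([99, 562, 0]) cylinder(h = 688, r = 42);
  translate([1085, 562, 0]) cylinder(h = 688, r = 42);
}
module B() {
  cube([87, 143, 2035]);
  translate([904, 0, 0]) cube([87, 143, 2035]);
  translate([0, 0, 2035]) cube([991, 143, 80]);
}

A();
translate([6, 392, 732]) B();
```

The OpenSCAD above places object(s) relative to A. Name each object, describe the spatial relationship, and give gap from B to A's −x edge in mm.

The door frame's min-x is at 6; the table's min-x is 0; gap = 6 mm.

A is a table. B is a door frame. The door frame is on top of the table. The gap from the door frame to the table's −x edge is 6 mm.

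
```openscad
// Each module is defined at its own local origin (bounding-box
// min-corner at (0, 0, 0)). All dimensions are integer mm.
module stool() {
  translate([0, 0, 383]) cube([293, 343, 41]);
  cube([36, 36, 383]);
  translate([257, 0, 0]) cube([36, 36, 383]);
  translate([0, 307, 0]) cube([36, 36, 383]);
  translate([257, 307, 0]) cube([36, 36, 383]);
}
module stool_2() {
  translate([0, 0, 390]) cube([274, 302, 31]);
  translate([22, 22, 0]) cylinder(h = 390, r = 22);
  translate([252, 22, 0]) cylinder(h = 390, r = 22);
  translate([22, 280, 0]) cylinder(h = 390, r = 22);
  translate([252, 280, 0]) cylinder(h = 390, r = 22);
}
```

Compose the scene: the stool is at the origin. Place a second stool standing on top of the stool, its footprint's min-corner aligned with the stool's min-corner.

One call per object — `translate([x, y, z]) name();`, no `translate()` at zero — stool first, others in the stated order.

stool();
translate([0, 0, 424]) stool_2();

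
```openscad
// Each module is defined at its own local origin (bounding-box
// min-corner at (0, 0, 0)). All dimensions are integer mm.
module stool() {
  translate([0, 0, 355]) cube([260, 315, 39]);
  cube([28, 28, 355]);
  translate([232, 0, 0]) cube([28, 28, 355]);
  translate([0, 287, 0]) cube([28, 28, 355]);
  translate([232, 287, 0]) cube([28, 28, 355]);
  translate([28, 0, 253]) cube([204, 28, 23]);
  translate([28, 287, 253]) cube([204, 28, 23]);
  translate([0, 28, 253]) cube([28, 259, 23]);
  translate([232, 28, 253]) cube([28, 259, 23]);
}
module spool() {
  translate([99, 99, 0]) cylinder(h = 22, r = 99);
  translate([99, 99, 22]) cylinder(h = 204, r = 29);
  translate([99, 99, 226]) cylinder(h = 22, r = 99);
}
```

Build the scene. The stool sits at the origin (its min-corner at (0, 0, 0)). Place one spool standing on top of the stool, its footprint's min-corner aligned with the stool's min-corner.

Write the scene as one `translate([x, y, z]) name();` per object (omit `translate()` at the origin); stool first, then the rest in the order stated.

stool();
translate([0, 0, 394]) spool();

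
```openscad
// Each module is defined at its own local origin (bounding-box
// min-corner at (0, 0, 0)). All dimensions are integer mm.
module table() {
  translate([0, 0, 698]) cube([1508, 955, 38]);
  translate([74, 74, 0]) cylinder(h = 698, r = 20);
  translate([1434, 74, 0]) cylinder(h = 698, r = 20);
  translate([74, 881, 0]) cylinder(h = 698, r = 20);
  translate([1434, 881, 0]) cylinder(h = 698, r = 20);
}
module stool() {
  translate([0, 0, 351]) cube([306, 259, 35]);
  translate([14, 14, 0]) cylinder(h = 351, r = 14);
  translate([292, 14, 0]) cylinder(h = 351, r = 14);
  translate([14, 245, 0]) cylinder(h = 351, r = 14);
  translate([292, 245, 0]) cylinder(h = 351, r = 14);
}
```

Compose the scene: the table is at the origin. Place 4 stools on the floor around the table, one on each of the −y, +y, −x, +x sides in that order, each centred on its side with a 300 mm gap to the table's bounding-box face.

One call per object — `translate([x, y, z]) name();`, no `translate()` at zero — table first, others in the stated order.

table();
translate([601, -559, 0]) stool();
translate([601, 1255, 0]) stool();
translate([-606, 348, 0]) stool();
translate([1808, 348, 0]) stool();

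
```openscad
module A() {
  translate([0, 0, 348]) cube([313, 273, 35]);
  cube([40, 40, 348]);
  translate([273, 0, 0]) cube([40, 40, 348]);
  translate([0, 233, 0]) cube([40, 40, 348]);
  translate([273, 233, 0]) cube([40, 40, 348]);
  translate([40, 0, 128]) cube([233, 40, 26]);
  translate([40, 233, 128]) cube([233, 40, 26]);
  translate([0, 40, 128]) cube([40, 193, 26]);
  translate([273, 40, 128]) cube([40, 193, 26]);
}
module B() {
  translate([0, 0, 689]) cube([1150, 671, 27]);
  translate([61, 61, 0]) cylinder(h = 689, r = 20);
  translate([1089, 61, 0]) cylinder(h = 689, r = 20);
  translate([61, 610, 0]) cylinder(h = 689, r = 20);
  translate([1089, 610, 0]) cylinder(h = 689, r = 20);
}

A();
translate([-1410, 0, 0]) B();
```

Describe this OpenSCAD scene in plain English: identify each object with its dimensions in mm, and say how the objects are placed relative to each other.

A is a four-legged stool. The seat is 313×273 mm, 35 mm thick, top at z = 383 mm. It stands on four square legs, each 40×40 mm in cross-section, from z = 0 to the seat underside, each flush with a corner of the seat. Four stretchers, 40 mm wide and 26 mm tall, connect adjacent legs with their undersides at z = 128 mm, each running between the inner faces of the legs it joins and aligned with the legs' outer faces on the other axis.

B is a rectangular dining table. The top is 1150×671×27 mm with its upper surface at z = 716 mm. It stands on four round legs of 40 mm diameter, each leg's bounding box inset 41 mm from the nearest pair of top edges, running from the floor to the underside of the top.

The table is on the floor beside the stool on its −x side.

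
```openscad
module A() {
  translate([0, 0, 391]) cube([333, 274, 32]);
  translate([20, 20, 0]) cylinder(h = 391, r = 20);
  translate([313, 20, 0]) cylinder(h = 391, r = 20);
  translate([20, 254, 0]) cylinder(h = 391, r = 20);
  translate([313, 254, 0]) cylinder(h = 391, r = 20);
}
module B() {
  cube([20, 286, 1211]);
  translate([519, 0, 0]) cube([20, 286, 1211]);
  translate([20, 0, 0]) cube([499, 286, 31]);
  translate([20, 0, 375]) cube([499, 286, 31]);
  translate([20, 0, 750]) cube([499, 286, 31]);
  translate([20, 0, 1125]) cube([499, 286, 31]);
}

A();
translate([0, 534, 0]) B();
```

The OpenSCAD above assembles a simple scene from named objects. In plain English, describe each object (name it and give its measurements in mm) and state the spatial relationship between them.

A is a simple wooden stool: a rectangular seat 333 mm (x) by 274 mm (y), 32 mm thick, top face at z = 423 mm, on four round legs, each 40 mm in diameter. The legs rest on z = 0, each leg's axis is inset half a diameter from the nearest pair of seat edges (so the leg's bounding box is flush with the corner).

B is a bookshelf 539 mm wide overall, 286 mm deep and 1211 mm tall. The two sides are 20 mm thick vertical panels. 4 horizontal shelves of 31 mm thickness span between the inner faces of the sides; the lowest shelf sits on the floor and shelves are stacked with a clear vertical gap of 344 mm between each pair.

The bookshelf is on the floor beside the stool on its +y side.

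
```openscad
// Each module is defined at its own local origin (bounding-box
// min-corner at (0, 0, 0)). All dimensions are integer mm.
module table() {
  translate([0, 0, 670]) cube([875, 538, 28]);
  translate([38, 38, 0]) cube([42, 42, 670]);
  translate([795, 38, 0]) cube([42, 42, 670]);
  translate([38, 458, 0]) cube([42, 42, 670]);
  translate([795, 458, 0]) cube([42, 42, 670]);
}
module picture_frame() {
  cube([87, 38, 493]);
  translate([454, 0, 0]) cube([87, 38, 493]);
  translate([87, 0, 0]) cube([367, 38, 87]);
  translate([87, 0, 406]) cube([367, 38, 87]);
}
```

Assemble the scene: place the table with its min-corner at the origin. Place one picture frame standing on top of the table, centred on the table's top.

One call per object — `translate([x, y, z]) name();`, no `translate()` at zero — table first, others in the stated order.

table();
translate([167, 250, 698]) picture_frame();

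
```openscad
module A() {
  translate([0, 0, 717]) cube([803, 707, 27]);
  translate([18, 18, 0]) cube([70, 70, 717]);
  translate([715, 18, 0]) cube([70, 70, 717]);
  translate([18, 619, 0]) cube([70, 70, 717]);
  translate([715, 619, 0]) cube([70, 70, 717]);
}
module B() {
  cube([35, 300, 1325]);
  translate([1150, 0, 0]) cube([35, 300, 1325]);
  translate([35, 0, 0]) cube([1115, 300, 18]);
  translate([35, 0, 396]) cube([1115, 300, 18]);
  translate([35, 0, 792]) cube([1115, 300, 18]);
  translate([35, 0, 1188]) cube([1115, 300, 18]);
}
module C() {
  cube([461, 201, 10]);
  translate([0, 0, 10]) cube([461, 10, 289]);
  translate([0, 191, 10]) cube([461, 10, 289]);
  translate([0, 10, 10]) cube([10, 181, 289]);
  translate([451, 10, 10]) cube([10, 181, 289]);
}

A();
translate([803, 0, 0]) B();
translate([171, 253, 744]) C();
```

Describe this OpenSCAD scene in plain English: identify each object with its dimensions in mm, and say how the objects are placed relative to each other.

A is a table: top 803 mm (x) × 707 mm (y), 27 mm thick, upper face at z = 744 mm, on four 70×70 mm square legs, each inset 18 mm from the nearest pair of top edges, running from z = 0 to the bottom of the top.

B is an open bookshelf. Two side panels, each 35 mm thick, 300 mm deep and 1325 mm tall, stand 1185 mm apart (outside-to-outside). Between them sit 4 shelves, each 18 mm thick and 300 mm deep, spanning the full gap between the sides. The bottom shelf rests on the floor (its underside at z = 0) and the clear gap between one shelf's top and the next shelf's underside is 378 mm.

C is an open storage box with external size 461×201×299 mm and wall thickness 10 mm (the base is also 10 mm thick). The base covers the whole footprint; the four walls stand on the base, with the y-facing walls full-width and the x-facing walls fitting between their inner faces.

The bookshelf is against the table's +x side, with their −y faces flush. The open box is on top of the table, centred.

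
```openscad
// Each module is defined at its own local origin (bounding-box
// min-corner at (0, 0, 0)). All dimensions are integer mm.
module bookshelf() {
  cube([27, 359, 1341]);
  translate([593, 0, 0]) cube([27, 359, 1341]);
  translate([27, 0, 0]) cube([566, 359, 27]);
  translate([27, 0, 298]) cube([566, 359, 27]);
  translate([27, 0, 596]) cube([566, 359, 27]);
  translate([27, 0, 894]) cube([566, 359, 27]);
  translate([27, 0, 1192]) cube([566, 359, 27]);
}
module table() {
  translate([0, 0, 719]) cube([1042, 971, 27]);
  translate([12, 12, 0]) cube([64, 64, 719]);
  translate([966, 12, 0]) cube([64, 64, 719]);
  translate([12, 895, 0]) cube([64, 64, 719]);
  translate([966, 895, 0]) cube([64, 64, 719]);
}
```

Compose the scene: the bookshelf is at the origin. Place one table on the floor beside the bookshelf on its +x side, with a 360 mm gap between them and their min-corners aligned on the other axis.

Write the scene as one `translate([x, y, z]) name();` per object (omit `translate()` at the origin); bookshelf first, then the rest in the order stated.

bookshelf();
translate([980, 0, 0]) table();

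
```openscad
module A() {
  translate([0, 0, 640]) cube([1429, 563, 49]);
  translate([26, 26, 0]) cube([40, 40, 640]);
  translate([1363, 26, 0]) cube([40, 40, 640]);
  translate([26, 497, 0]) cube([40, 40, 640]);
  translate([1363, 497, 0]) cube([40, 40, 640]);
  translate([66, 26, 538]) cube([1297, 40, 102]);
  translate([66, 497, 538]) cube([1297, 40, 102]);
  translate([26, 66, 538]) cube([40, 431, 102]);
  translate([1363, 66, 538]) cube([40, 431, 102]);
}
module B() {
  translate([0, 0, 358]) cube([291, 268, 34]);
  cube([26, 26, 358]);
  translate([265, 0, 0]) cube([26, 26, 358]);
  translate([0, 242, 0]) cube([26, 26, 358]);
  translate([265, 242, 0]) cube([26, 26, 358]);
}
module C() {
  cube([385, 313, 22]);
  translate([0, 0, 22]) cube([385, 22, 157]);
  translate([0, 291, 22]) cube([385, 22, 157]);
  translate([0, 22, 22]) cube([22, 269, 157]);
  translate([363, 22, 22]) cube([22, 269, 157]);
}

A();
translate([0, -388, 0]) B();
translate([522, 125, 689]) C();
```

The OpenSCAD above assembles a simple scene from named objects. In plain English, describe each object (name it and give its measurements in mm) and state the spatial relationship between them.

A is a rectangular dining table. The top is 1429×563×49 mm with its upper surface at z = 689 mm. It stands on four 40×40 mm square legs, each inset 26 mm from the nearest pair of top edges, running from the floor to the underside of the top. Four apron rails, 40 mm thick and 102 mm tall, run between adjacent legs with their top edges flush with the underside of the top and their outer faces flush with the legs' outer faces.

B is a four-legged stool. The seat is 291×268 mm, 34 mm thick, top at z = 392 mm. It stands on four square legs, each 26×26 mm in cross-section, from z = 0 to the seat underside, each flush with a corner of the seat.

C is an open storage box with external size 385×313×179 mm and wall thickness 22 mm (the base is also 22 mm thick). The base covers the whole footprint; the four walls stand on the base, with the y-facing walls full-width and the x-facing walls fitting between their inner faces.

The stool is on the floor beside the table on its −y side. The open box is on top of the table, centred.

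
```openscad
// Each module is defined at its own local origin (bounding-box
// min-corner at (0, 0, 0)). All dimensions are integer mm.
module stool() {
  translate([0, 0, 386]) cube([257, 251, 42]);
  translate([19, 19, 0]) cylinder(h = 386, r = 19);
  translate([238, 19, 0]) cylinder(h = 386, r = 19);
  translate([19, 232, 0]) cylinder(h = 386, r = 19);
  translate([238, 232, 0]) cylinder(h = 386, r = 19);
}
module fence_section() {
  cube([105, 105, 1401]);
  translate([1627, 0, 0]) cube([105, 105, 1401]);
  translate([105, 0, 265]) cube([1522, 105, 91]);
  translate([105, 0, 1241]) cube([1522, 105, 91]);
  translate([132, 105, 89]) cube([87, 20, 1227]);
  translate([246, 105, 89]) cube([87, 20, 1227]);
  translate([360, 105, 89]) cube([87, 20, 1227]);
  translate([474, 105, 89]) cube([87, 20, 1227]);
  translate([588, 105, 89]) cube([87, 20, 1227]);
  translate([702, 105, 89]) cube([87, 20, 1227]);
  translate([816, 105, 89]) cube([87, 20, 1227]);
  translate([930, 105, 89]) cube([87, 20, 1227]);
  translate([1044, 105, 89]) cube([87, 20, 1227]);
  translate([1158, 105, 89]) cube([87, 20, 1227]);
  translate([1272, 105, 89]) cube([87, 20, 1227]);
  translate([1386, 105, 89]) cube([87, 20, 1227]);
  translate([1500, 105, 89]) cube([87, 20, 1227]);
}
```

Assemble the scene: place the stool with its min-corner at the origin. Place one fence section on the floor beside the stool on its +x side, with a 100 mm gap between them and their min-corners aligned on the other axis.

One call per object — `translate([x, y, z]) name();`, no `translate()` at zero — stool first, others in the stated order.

stool();
translate([357, 0, 0]) fence_section();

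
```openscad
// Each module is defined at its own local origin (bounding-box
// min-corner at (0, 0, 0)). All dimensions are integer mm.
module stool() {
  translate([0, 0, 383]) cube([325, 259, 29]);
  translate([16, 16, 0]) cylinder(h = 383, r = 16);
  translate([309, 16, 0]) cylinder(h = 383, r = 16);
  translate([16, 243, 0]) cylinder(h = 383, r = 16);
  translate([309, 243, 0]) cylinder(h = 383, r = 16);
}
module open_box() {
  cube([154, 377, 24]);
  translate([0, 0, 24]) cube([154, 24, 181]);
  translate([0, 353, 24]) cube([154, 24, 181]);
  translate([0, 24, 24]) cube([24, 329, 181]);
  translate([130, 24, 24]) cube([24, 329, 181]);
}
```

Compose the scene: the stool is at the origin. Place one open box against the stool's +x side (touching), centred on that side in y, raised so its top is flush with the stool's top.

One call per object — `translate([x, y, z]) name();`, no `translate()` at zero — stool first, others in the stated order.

stool();
translate([325, -59, 207]) open_box();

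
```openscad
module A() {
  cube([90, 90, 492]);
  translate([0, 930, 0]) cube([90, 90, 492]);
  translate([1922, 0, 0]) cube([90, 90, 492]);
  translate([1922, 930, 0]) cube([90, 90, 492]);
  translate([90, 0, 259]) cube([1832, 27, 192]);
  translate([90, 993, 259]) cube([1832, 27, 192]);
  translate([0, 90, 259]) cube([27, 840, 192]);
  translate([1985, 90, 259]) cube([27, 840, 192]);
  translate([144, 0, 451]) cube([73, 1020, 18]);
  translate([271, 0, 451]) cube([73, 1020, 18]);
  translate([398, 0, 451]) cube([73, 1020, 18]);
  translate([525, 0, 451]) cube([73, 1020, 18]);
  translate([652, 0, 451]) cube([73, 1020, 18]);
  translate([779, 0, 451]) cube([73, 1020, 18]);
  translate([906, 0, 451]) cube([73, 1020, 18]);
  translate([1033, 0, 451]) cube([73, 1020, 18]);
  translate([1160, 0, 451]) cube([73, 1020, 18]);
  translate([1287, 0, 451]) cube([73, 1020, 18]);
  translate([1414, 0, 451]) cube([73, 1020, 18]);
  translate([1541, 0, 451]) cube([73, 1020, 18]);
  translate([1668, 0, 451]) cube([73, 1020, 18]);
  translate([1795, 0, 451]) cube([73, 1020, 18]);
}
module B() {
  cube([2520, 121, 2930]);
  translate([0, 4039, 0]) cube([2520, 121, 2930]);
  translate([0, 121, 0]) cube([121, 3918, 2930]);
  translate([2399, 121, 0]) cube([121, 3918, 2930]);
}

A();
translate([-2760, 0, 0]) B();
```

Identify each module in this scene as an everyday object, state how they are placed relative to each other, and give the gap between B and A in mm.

The house frame's nearest face is 240 mm from the bed frame's −x face.

A is a bed frame. B is a house frame. The house frame is on the floor beside the bed frame on its −x side. The gap between the house frame and the bed frame is 240 mm.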